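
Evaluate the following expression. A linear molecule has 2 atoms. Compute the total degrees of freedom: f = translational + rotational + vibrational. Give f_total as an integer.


Step 1: Translational DOF = 3
Step 2: Rotational DOF (linear) = 2
Step 3: Vibrational DOF = 3*2 - 5 = 1
Step 4: Total = 3 + 2 + 1 = 6

6


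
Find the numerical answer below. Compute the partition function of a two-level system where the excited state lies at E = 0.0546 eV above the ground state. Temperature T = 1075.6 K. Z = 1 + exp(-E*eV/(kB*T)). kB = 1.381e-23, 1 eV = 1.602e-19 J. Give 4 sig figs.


Step 1: Compute beta*E = E*eV/(kB*T) = 0.0546*1.602e-19/(1.381e-23*1075.6) = 0.5889
Step 2: exp(-beta*E) = exp(-0.5889) = 0.555
Step 3: Z = 1 + 0.555 = 1.555

1.555


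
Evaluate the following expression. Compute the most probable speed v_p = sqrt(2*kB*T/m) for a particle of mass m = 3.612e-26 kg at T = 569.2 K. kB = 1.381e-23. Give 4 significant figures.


Step 1: Numerator = 2*kB*T = 2*1.381e-23*569.2 = 1.572e-20
Step 2: Ratio = 1.572e-20 / 3.612e-26 = 4.353e+05
Step 3: v_p = sqrt(4.353e+05) = 659.7 m/s

659.7


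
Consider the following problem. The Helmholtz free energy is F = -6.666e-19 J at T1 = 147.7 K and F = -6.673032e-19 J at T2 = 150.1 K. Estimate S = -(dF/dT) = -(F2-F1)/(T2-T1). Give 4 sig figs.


Step 1: dF = F2 - F1 = -6.673032e-19 - (-6.666e-19) = -7.032e-22 J
Step 2: dT = T2 - T1 = 150.1 - 147.7 = 2.4 K
Step 3: S = -dF/dT = -(-7.032e-22)/2.4 = 2.93e-22 J/K

2.93e-22


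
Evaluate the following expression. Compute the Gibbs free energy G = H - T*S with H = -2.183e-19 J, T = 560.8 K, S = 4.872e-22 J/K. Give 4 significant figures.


Step 1: T*S = 560.8 * 4.872e-22 = 2.732e-19 J
Step 2: G = H - T*S = -2.183e-19 - 2.732e-19
Step 3: G = -4.915e-19 J

-4.915e-19


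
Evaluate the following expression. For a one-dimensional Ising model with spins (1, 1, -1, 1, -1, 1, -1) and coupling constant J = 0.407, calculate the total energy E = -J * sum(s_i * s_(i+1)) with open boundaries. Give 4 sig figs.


Step 1: Nearest-neighbor products: 1, -1, -1, -1, -1, -1
Step 2: Sum of products = -4
Step 3: E = -0.407 * -4 = 1.628

1.628


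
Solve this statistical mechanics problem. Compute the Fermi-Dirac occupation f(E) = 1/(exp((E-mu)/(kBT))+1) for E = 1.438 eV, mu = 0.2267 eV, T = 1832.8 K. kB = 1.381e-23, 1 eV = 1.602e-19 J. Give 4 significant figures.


Step 1: (E - mu) = 1.438 - 0.2267 = 1.211 eV
Step 2: Convert: (E-mu)*eV = 1.941e-19 J
Step 3: x = (E-mu)*eV/(kB*T) = 7.667
Step 4: f = 1/(exp(7.667)+1) = 0.000468

0.000468


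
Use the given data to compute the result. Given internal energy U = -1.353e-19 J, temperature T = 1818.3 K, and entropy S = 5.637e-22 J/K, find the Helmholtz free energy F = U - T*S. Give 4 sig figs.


Step 1: T*S = 1818.3 * 5.637e-22 = 1.025e-18 J
Step 2: F = U - T*S = -1.353e-19 - 1.025e-18
Step 3: F = -1.16e-18 J

-1.16e-18


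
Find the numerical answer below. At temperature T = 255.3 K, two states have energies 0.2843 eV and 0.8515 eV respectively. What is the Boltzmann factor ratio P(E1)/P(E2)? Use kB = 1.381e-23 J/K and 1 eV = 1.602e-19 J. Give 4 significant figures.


Step 1: Compute energy difference dE = E1 - E2 = 0.2843 - 0.8515 = -0.5672 eV
Step 2: Convert to Joules: dE_J = -0.5672 * 1.602e-19 = -9.087e-20 J
Step 3: Compute exponent = -dE_J / (kB * T) = -(-9.087e-20) / (1.381e-23 * 255.3) = 25.77
Step 4: P(E1)/P(E2) = exp(25.77) = 1.559e+11

1.559e+11


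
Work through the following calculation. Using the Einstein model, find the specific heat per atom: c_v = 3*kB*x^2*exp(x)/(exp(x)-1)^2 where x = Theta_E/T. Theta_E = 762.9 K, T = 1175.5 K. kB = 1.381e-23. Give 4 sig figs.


Step 1: x = Theta_E/T = 762.9/1175.5 = 0.649
Step 2: x^2 = 0.4212
Step 3: exp(x) = 1.914
Step 4: c_v = 3*1.381e-23*0.4212*1.914/(1.914-1)^2 = 4.001e-23

4.001e-23


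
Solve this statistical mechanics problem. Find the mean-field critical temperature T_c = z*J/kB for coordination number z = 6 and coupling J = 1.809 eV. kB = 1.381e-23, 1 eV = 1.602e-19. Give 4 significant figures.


Step 1: z*J = 6*1.809 = 10.85 eV
Step 2: Convert to Joules: 10.85*1.602e-19 = 1.739e-18 J
Step 3: T_c = 1.739e-18 / 1.381e-23 = 1.259e+05 K

1.259e+05


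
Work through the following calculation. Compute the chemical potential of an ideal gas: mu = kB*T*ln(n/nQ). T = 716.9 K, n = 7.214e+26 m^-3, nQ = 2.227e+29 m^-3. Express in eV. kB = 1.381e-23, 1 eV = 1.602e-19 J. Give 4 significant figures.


Step 1: n/nQ = 7.214e+26/2.227e+29 = 0.003239
Step 2: ln(n/nQ) = -5.732
Step 3: mu = kB*T*ln(n/nQ) = 9.9e-21*-5.732 = -5.675e-20 J
Step 4: Convert to eV: -5.675e-20/1.602e-19 = -0.3543 eV

-0.3543


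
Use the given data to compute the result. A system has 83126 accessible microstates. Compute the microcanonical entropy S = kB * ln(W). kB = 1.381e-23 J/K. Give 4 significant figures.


Step 1: ln(W) = ln(83126) = 11.33
Step 2: S = kB * ln(W) = 1.381e-23 * 11.33
Step 3: S = 1.564e-22 J/K

1.564e-22


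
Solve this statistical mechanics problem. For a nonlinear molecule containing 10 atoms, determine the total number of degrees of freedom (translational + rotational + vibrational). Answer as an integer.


Step 1: Translational DOF = 3
Step 2: Rotational DOF (nonlinear) = 3
Step 3: Vibrational DOF = 3*10 - 6 = 24
Step 4: Total = 3 + 3 + 24 = 30

30


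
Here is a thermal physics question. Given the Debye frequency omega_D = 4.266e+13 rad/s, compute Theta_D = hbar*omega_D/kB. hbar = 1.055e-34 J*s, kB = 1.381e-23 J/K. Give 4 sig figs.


Step 1: hbar*omega_D = 1.055e-34 * 4.266e+13 = 4.501e-21 J
Step 2: Theta_D = 4.501e-21 / 1.381e-23
Step 3: Theta_D = 325.9 K

325.9


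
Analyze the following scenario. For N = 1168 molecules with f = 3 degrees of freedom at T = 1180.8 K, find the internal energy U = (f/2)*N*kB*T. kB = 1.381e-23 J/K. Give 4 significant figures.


Step 1: f/2 = 3/2 = 1.5
Step 2: N*kB*T = 1168*1.381e-23*1180.8 = 1.905e-17
Step 3: U = 1.5 * 1.905e-17 = 2.857e-17 J

2.857e-17


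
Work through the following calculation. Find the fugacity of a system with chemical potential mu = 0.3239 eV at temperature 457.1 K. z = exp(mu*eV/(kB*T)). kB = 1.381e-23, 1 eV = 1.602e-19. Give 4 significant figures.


Step 1: Convert mu to Joules: 0.3239*1.602e-19 = 5.189e-20 J
Step 2: kB*T = 1.381e-23*457.1 = 6.313e-21 J
Step 3: mu/(kB*T) = 8.22
Step 4: z = exp(8.22) = 3714

3714


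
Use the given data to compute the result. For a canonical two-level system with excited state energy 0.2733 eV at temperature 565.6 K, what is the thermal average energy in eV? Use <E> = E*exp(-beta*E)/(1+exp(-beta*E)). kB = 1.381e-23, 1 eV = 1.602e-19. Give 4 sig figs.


Step 1: beta*E = 0.2733*1.602e-19/(1.381e-23*565.6) = 5.605
Step 2: exp(-beta*E) = 0.003678
Step 3: <E> = 0.2733*0.003678/(1+0.003678) = 0.001002 eV

0.001002


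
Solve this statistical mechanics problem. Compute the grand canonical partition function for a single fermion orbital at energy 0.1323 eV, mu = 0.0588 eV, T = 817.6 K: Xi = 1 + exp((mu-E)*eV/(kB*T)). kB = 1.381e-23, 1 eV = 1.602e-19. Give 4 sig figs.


Step 1: (mu - E) = 0.0588 - 0.1323 = -0.0735 eV
Step 2: x = (mu-E)*eV/(kB*T) = -0.0735*1.602e-19/(1.381e-23*817.6) = -1.043
Step 3: exp(x) = 0.3525
Step 4: Xi = 1 + 0.3525 = 1.352

1.352


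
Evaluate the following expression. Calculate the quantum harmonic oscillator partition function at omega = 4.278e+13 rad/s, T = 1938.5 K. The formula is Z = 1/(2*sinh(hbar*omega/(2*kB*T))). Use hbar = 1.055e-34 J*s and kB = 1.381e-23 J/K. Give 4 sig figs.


Step 1: Compute x = hbar*omega/(kB*T) = 1.055e-34*4.278e+13/(1.381e-23*1938.5) = 0.1686
Step 2: x/2 = 0.0843
Step 3: sinh(x/2) = 0.0844
Step 4: Z = 1/(2*0.0844) = 5.925

5.925


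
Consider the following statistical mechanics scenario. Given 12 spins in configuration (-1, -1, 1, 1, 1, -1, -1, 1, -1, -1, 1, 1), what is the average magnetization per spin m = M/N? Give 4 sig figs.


Step 1: Count up spins (+1): 6, down spins (-1): 6
Step 2: Total magnetization M = 6 - 6 = 0
Step 3: m = M/N = 0/12 = 0

0


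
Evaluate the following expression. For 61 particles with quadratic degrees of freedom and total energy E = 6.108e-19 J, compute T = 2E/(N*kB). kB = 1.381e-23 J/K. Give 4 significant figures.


Step 1: Numerator = 2*E = 2*6.108e-19 = 1.222e-18 J
Step 2: Denominator = N*kB = 61*1.381e-23 = 8.424e-22
Step 3: T = 1.222e-18 / 8.424e-22 = 1450 K

1450


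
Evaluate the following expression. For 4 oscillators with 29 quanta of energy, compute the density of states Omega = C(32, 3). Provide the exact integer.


Step 1: Use binomial coefficient C(32, 3)
Step 2: Numerator = 32! / 29!
Step 3: Denominator = 3!
Step 4: Omega = 4960

4960


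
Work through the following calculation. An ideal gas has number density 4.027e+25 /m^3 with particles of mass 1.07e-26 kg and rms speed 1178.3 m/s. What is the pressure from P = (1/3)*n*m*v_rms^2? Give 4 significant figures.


Step 1: v_rms^2 = 1178.3^2 = 1.388e+06
Step 2: n*m = 4.027e+25*1.07e-26 = 0.4309
Step 3: P = (1/3)*0.4309*1.388e+06 = 1.994e+05 Pa

1.994e+05


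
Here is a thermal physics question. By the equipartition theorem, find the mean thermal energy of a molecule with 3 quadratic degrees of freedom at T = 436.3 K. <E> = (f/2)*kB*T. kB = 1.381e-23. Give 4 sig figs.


Step 1: f/2 = 3/2 = 1.5
Step 2: kB*T = 1.381e-23 * 436.3 = 6.025e-21
Step 3: <E> = 1.5 * 6.025e-21 = 9.038e-21 J

9.038e-21


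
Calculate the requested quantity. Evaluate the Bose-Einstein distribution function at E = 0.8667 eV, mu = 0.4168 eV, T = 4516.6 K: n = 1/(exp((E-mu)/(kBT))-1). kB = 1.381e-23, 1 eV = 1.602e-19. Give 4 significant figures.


Step 1: (E - mu) = 0.4499 eV
Step 2: x = (E-mu)*eV/(kB*T) = 0.4499*1.602e-19/(1.381e-23*4516.6) = 1.156
Step 3: exp(x) = 3.176
Step 4: n = 1/(exp(x)-1) = 0.4596

0.4596


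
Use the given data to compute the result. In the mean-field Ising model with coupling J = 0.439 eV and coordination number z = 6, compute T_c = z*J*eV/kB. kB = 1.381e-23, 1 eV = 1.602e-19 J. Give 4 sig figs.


Step 1: z*J = 6*0.439 = 2.634 eV
Step 2: Convert to Joules: 2.634*1.602e-19 = 4.22e-19 J
Step 3: T_c = 4.22e-19 / 1.381e-23 = 3.056e+04 K

3.056e+04


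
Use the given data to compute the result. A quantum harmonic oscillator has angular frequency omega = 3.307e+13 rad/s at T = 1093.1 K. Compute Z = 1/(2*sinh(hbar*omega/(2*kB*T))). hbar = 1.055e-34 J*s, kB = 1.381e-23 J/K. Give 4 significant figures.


Step 1: Compute x = hbar*omega/(kB*T) = 1.055e-34*3.307e+13/(1.381e-23*1093.1) = 0.2311
Step 2: x/2 = 0.1156
Step 3: sinh(x/2) = 0.1158
Step 4: Z = 1/(2*0.1158) = 4.317

4.317


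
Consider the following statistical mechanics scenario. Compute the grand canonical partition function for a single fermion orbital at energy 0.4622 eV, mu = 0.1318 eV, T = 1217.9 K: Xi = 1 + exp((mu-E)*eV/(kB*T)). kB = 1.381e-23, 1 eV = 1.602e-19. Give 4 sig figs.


Step 1: (mu - E) = 0.1318 - 0.4622 = -0.3304 eV
Step 2: x = (mu-E)*eV/(kB*T) = -0.3304*1.602e-19/(1.381e-23*1217.9) = -3.147
Step 3: exp(x) = 0.04298
Step 4: Xi = 1 + 0.04298 = 1.043

1.043


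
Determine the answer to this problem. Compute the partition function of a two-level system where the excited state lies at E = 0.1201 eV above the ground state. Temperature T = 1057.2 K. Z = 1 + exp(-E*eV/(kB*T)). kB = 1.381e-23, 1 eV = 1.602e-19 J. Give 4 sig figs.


Step 1: Compute beta*E = E*eV/(kB*T) = 0.1201*1.602e-19/(1.381e-23*1057.2) = 1.318
Step 2: exp(-beta*E) = exp(-1.318) = 0.2677
Step 3: Z = 1 + 0.2677 = 1.268

1.268


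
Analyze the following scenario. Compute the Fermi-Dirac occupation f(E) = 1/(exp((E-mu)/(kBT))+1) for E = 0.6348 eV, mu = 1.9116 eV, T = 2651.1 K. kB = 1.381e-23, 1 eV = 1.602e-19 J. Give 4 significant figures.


Step 1: (E - mu) = 0.6348 - 1.9116 = -1.277 eV
Step 2: Convert: (E-mu)*eV = -2.045e-19 J
Step 3: x = (E-mu)*eV/(kB*T) = -5.587
Step 4: f = 1/(exp(-5.587)+1) = 0.9963

0.9963


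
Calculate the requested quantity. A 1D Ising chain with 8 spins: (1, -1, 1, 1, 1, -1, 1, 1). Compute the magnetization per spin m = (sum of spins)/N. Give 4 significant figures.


Step 1: Count up spins (+1): 6, down spins (-1): 2
Step 2: Total magnetization M = 6 - 2 = 4
Step 3: m = M/N = 4/8 = 0.5

0.5


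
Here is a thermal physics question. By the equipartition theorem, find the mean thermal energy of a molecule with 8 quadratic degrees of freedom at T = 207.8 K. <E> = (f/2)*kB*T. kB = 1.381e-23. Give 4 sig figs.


Step 1: f/2 = 8/2 = 4
Step 2: kB*T = 1.381e-23 * 207.8 = 2.87e-21
Step 3: <E> = 4 * 2.87e-21 = 1.148e-20 J

1.148e-20


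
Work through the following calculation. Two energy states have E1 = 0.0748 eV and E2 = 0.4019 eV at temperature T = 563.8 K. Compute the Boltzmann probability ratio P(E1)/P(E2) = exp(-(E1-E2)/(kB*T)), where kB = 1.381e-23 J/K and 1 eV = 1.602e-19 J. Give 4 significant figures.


Step 1: Compute energy difference dE = E1 - E2 = 0.0748 - 0.4019 = -0.3271 eV
Step 2: Convert to Joules: dE_J = -0.3271 * 1.602e-19 = -5.24e-20 J
Step 3: Compute exponent = -dE_J / (kB * T) = -(-5.24e-20) / (1.381e-23 * 563.8) = 6.73
Step 4: P(E1)/P(E2) = exp(6.73) = 837.3

837.3


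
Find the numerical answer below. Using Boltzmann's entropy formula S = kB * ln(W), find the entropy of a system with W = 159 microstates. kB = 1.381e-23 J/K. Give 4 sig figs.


Step 1: ln(W) = ln(159) = 5.069
Step 2: S = kB * ln(W) = 1.381e-23 * 5.069
Step 3: S = 7e-23 J/K

7e-23


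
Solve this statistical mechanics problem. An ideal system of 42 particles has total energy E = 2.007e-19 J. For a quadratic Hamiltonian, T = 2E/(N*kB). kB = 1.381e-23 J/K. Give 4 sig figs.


Step 1: Numerator = 2*E = 2*2.007e-19 = 4.014e-19 J
Step 2: Denominator = N*kB = 42*1.381e-23 = 5.8e-22
Step 3: T = 4.014e-19 / 5.8e-22 = 692 K

692


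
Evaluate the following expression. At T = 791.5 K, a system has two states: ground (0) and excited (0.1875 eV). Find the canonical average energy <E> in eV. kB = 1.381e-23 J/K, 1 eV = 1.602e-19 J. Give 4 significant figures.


Step 1: beta*E = 0.1875*1.602e-19/(1.381e-23*791.5) = 2.748
Step 2: exp(-beta*E) = 0.06405
Step 3: <E> = 0.1875*0.06405/(1+0.06405) = 0.01129 eV

0.01129


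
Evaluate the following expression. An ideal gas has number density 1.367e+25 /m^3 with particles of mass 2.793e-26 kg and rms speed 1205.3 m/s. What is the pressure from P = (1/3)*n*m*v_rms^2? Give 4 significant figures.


Step 1: v_rms^2 = 1205.3^2 = 1.453e+06
Step 2: n*m = 1.367e+25*2.793e-26 = 0.3818
Step 3: P = (1/3)*0.3818*1.453e+06 = 1.849e+05 Pa

1.849e+05


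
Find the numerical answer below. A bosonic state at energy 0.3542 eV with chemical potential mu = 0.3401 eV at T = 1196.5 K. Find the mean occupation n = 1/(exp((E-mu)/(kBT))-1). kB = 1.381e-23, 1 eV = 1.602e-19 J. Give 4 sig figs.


Step 1: (E - mu) = 0.0141 eV
Step 2: x = (E-mu)*eV/(kB*T) = 0.0141*1.602e-19/(1.381e-23*1196.5) = 0.1367
Step 3: exp(x) = 1.146
Step 4: n = 1/(exp(x)-1) = 6.827

6.827


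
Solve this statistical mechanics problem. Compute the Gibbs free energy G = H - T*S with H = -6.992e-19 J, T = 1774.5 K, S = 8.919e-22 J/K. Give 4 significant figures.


Step 1: T*S = 1774.5 * 8.919e-22 = 1.583e-18 J
Step 2: G = H - T*S = -6.992e-19 - 1.583e-18
Step 3: G = -2.282e-18 J

-2.282e-18


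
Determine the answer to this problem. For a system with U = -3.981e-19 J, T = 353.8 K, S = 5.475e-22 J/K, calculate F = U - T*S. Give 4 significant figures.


Step 1: T*S = 353.8 * 5.475e-22 = 1.937e-19 J
Step 2: F = U - T*S = -3.981e-19 - 1.937e-19
Step 3: F = -5.918e-19 J

-5.918e-19


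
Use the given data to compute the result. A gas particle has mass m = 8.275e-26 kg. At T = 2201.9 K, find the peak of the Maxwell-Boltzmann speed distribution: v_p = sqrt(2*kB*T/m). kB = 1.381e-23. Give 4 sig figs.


Step 1: Numerator = 2*kB*T = 2*1.381e-23*2201.9 = 6.082e-20
Step 2: Ratio = 6.082e-20 / 8.275e-26 = 7.349e+05
Step 3: v_p = sqrt(7.349e+05) = 857.3 m/s

857.3


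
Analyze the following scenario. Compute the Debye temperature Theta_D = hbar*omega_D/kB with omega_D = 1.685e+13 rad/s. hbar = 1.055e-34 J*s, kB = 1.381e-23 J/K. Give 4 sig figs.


Step 1: hbar*omega_D = 1.055e-34 * 1.685e+13 = 1.778e-21 J
Step 2: Theta_D = 1.778e-21 / 1.381e-23
Step 3: Theta_D = 128.7 K

128.7


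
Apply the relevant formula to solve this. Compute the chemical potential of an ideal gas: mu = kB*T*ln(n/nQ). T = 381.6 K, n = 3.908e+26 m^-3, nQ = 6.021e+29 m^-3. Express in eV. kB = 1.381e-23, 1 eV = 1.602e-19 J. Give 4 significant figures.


Step 1: n/nQ = 3.908e+26/6.021e+29 = 0.0006491
Step 2: ln(n/nQ) = -7.34
Step 3: mu = kB*T*ln(n/nQ) = 5.27e-21*-7.34 = -3.868e-20 J
Step 4: Convert to eV: -3.868e-20/1.602e-19 = -0.2415 eV

-0.2415


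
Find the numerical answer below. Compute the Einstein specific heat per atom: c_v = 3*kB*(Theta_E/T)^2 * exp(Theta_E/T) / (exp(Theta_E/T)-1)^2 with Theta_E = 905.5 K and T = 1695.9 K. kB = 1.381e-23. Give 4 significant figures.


Step 1: x = Theta_E/T = 905.5/1695.9 = 0.5339
Step 2: x^2 = 0.2851
Step 3: exp(x) = 1.706
Step 4: c_v = 3*1.381e-23*0.2851*1.706/(1.706-1)^2 = 4.046e-23

4.046e-23


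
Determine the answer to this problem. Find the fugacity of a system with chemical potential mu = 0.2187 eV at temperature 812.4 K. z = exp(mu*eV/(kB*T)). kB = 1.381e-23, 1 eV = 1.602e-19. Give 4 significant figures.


Step 1: Convert mu to Joules: 0.2187*1.602e-19 = 3.504e-20 J
Step 2: kB*T = 1.381e-23*812.4 = 1.122e-20 J
Step 3: mu/(kB*T) = 3.123
Step 4: z = exp(3.123) = 22.71

22.71


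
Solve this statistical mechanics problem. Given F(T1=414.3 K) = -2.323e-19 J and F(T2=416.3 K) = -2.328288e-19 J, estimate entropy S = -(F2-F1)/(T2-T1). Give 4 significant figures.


Step 1: dF = F2 - F1 = -2.328288e-19 - (-2.323e-19) = -5.288e-22 J
Step 2: dT = T2 - T1 = 416.3 - 414.3 = 2 K
Step 3: S = -dF/dT = -(-5.288e-22)/2 = 2.644e-22 J/K

2.644e-22


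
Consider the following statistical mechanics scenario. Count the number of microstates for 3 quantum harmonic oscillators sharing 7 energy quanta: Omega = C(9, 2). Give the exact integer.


Step 1: Use binomial coefficient C(9, 2)
Step 2: Numerator = 9! / 7!
Step 3: Denominator = 2!
Step 4: Omega = 36

36


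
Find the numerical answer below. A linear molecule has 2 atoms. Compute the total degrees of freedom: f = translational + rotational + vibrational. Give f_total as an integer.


Step 1: Translational DOF = 3
Step 2: Rotational DOF (linear) = 2
Step 3: Vibrational DOF = 3*2 - 5 = 1
Step 4: Total = 3 + 2 + 1 = 6

6


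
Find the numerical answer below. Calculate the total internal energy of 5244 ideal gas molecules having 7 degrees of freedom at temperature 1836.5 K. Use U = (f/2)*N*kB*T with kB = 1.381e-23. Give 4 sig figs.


Step 1: f/2 = 7/2 = 3.5
Step 2: N*kB*T = 5244*1.381e-23*1836.5 = 1.33e-16
Step 3: U = 3.5 * 1.33e-16 = 4.655e-16 J

4.655e-16


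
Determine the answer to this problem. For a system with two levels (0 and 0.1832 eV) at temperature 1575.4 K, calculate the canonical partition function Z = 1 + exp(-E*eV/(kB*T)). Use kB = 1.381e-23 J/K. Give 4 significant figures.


Step 1: Compute beta*E = E*eV/(kB*T) = 0.1832*1.602e-19/(1.381e-23*1575.4) = 1.349
Step 2: exp(-beta*E) = exp(-1.349) = 0.2595
Step 3: Z = 1 + 0.2595 = 1.26

1.26


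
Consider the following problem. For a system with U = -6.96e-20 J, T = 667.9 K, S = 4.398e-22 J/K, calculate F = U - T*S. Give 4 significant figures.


Step 1: T*S = 667.9 * 4.398e-22 = 2.937e-19 J
Step 2: F = U - T*S = -6.96e-20 - 2.937e-19
Step 3: F = -3.633e-19 J

-3.633e-19


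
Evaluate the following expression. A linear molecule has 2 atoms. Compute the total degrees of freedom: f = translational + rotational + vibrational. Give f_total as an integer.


Step 1: Translational DOF = 3
Step 2: Rotational DOF (linear) = 2
Step 3: Vibrational DOF = 3*2 - 5 = 1
Step 4: Total = 3 + 2 + 1 = 6

6


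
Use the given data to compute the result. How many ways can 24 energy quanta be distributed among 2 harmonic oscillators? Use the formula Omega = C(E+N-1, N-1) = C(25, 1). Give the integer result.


Step 1: Use binomial coefficient C(25, 1)
Step 2: Numerator = 25! / 24!
Step 3: Denominator = 1!
Step 4: Omega = 25

25


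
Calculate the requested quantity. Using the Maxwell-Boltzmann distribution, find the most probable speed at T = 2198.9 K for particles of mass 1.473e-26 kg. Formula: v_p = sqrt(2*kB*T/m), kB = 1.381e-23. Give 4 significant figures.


Step 1: Numerator = 2*kB*T = 2*1.381e-23*2198.9 = 6.073e-20
Step 2: Ratio = 6.073e-20 / 1.473e-26 = 4.123e+06
Step 3: v_p = sqrt(4.123e+06) = 2031 m/s

2031


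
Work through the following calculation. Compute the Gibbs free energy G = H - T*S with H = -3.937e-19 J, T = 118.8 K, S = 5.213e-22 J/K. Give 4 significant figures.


Step 1: T*S = 118.8 * 5.213e-22 = 6.193e-20 J
Step 2: G = H - T*S = -3.937e-19 - 6.193e-20
Step 3: G = -4.556e-19 J

-4.556e-19


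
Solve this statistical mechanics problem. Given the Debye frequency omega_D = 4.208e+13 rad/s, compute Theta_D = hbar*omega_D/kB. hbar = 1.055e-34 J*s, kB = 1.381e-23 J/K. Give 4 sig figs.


Step 1: hbar*omega_D = 1.055e-34 * 4.208e+13 = 4.439e-21 J
Step 2: Theta_D = 4.439e-21 / 1.381e-23
Step 3: Theta_D = 321.5 K

321.5


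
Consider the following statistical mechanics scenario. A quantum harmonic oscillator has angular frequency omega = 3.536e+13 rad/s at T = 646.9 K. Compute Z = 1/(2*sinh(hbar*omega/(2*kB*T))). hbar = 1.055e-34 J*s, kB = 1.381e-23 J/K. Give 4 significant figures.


Step 1: Compute x = hbar*omega/(kB*T) = 1.055e-34*3.536e+13/(1.381e-23*646.9) = 0.4176
Step 2: x/2 = 0.2088
Step 3: sinh(x/2) = 0.2103
Step 4: Z = 1/(2*0.2103) = 2.377

2.377


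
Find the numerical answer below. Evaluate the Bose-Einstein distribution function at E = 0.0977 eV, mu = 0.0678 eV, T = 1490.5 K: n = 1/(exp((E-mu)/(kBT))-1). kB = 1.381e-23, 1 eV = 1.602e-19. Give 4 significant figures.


Step 1: (E - mu) = 0.0299 eV
Step 2: x = (E-mu)*eV/(kB*T) = 0.0299*1.602e-19/(1.381e-23*1490.5) = 0.2327
Step 3: exp(x) = 1.262
Step 4: n = 1/(exp(x)-1) = 3.817

3.817


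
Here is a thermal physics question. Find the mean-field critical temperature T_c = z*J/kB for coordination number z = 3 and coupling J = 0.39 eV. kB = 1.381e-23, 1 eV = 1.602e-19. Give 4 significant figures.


Step 1: z*J = 3*0.39 = 1.17 eV
Step 2: Convert to Joules: 1.17*1.602e-19 = 1.874e-19 J
Step 3: T_c = 1.874e-19 / 1.381e-23 = 1.357e+04 K

1.357e+04


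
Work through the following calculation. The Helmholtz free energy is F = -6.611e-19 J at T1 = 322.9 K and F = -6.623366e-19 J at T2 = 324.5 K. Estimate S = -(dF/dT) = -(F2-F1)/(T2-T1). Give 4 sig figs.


Step 1: dF = F2 - F1 = -6.623366e-19 - (-6.611e-19) = -1.2366e-21 J
Step 2: dT = T2 - T1 = 324.5 - 322.9 = 1.6 K
Step 3: S = -dF/dT = -(-1.2366e-21)/1.6 = 7.729e-22 J/K

7.729e-22


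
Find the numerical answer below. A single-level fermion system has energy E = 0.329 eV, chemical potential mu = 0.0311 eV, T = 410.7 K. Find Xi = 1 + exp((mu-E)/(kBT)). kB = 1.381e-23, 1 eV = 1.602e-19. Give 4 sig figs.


Step 1: (mu - E) = 0.0311 - 0.329 = -0.2979 eV
Step 2: x = (mu-E)*eV/(kB*T) = -0.2979*1.602e-19/(1.381e-23*410.7) = -8.414
Step 3: exp(x) = 0.0002217
Step 4: Xi = 1 + 0.0002217 = 1

1


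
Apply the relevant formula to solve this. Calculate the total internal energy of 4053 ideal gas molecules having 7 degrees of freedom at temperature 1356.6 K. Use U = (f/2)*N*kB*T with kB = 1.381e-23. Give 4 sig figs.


Step 1: f/2 = 7/2 = 3.5
Step 2: N*kB*T = 4053*1.381e-23*1356.6 = 7.593e-17
Step 3: U = 3.5 * 7.593e-17 = 2.658e-16 J

2.658e-16


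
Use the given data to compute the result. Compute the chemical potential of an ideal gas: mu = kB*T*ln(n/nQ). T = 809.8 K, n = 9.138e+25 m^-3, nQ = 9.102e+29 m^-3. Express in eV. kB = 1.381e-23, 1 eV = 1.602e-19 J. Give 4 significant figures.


Step 1: n/nQ = 9.138e+25/9.102e+29 = 0.0001004
Step 2: ln(n/nQ) = -9.206
Step 3: mu = kB*T*ln(n/nQ) = 1.118e-20*-9.206 = -1.03e-19 J
Step 4: Convert to eV: -1.03e-19/1.602e-19 = -0.6427 eV

-0.6427


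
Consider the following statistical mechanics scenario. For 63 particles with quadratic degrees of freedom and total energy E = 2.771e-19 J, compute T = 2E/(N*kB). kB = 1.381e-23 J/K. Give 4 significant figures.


Step 1: Numerator = 2*E = 2*2.771e-19 = 5.542e-19 J
Step 2: Denominator = N*kB = 63*1.381e-23 = 8.7e-22
Step 3: T = 5.542e-19 / 8.7e-22 = 637 K

637


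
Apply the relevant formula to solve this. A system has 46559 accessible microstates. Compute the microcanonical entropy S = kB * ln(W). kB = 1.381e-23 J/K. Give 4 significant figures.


Step 1: ln(W) = ln(46559) = 10.75
Step 2: S = kB * ln(W) = 1.381e-23 * 10.75
Step 3: S = 1.484e-22 J/K

1.484e-22


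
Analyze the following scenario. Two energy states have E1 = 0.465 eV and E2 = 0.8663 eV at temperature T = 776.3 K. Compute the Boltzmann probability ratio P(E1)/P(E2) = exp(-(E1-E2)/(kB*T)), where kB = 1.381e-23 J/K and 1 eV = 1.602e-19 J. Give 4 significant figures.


Step 1: Compute energy difference dE = E1 - E2 = 0.465 - 0.8663 = -0.4013 eV
Step 2: Convert to Joules: dE_J = -0.4013 * 1.602e-19 = -6.429e-20 J
Step 3: Compute exponent = -dE_J / (kB * T) = -(-6.429e-20) / (1.381e-23 * 776.3) = 5.997
Step 4: P(E1)/P(E2) = exp(5.997) = 402.1

402.1


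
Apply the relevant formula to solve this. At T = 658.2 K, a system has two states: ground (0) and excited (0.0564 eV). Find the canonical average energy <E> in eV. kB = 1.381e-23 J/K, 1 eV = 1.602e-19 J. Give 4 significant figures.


Step 1: beta*E = 0.0564*1.602e-19/(1.381e-23*658.2) = 0.994
Step 2: exp(-beta*E) = 0.3701
Step 3: <E> = 0.0564*0.3701/(1+0.3701) = 0.01523 eV

0.01523


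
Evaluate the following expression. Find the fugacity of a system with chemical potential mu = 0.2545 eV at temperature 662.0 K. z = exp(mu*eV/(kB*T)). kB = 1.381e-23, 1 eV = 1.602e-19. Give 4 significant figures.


Step 1: Convert mu to Joules: 0.2545*1.602e-19 = 4.077e-20 J
Step 2: kB*T = 1.381e-23*662.0 = 9.142e-21 J
Step 3: mu/(kB*T) = 4.46
Step 4: z = exp(4.46) = 86.46

86.46


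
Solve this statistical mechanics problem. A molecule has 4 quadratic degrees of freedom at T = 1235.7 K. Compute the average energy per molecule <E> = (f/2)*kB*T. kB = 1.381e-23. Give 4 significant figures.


Step 1: f/2 = 4/2 = 2
Step 2: kB*T = 1.381e-23 * 1235.7 = 1.707e-20
Step 3: <E> = 2 * 1.707e-20 = 3.413e-20 J

3.413e-20


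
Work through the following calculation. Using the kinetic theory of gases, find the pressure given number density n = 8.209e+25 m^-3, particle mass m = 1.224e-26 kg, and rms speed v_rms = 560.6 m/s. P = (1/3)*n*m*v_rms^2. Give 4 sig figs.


Step 1: v_rms^2 = 560.6^2 = 3.143e+05
Step 2: n*m = 8.209e+25*1.224e-26 = 1.005
Step 3: P = (1/3)*1.005*3.143e+05 = 1.053e+05 Pa

1.053e+05


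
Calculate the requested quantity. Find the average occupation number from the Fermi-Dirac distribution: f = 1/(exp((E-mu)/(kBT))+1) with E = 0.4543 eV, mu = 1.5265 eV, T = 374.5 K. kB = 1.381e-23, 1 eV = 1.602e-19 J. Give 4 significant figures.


Step 1: (E - mu) = 0.4543 - 1.5265 = -1.072 eV
Step 2: Convert: (E-mu)*eV = -1.718e-19 J
Step 3: x = (E-mu)*eV/(kB*T) = -33.21
Step 4: f = 1/(exp(-33.21)+1) = 1

1


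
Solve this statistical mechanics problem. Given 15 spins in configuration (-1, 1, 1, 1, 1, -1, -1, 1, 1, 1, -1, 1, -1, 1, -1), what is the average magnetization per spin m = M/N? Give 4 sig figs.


Step 1: Count up spins (+1): 9, down spins (-1): 6
Step 2: Total magnetization M = 9 - 6 = 3
Step 3: m = M/N = 3/15 = 0.2

0.2


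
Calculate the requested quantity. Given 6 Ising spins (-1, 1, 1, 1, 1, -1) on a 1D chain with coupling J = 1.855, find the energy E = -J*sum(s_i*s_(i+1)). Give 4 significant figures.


Step 1: Nearest-neighbor products: -1, 1, 1, 1, -1
Step 2: Sum of products = 1
Step 3: E = -1.855 * 1 = -1.855

-1.855


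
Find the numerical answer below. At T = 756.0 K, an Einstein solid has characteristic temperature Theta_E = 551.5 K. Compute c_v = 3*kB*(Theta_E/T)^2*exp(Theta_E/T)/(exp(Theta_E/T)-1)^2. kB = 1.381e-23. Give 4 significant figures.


Step 1: x = Theta_E/T = 551.5/756.0 = 0.7295
Step 2: x^2 = 0.5322
Step 3: exp(x) = 2.074
Step 4: c_v = 3*1.381e-23*0.5322*2.074/(2.074-1)^2 = 3.964e-23

3.964e-23


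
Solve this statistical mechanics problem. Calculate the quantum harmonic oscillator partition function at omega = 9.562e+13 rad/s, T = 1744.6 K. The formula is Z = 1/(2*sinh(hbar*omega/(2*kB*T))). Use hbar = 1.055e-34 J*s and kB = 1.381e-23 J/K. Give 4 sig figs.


Step 1: Compute x = hbar*omega/(kB*T) = 1.055e-34*9.562e+13/(1.381e-23*1744.6) = 0.4187
Step 2: x/2 = 0.2094
Step 3: sinh(x/2) = 0.2109
Step 4: Z = 1/(2*0.2109) = 2.371

2.371


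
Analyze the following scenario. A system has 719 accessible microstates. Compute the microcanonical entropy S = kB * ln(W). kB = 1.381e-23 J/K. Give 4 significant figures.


Step 1: ln(W) = ln(719) = 6.578
Step 2: S = kB * ln(W) = 1.381e-23 * 6.578
Step 3: S = 9.084e-23 J/K

9.084e-23


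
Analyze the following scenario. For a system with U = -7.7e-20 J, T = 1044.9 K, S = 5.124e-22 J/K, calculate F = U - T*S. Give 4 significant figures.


Step 1: T*S = 1044.9 * 5.124e-22 = 5.354e-19 J
Step 2: F = U - T*S = -7.7e-20 - 5.354e-19
Step 3: F = -6.124e-19 J

-6.124e-19


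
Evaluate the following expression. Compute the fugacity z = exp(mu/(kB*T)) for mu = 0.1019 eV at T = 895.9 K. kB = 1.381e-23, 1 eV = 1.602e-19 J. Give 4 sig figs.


Step 1: Convert mu to Joules: 0.1019*1.602e-19 = 1.632e-20 J
Step 2: kB*T = 1.381e-23*895.9 = 1.237e-20 J
Step 3: mu/(kB*T) = 1.319
Step 4: z = exp(1.319) = 3.741

3.741


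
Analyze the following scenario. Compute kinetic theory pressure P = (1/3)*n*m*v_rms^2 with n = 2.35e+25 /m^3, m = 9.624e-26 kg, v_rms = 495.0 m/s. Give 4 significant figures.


Step 1: v_rms^2 = 495.0^2 = 2.45e+05
Step 2: n*m = 2.35e+25*9.624e-26 = 2.262
Step 3: P = (1/3)*2.262*2.45e+05 = 1.847e+05 Pa

1.847e+05


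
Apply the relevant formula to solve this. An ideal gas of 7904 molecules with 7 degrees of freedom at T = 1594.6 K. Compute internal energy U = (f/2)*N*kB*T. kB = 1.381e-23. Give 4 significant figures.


Step 1: f/2 = 7/2 = 3.5
Step 2: N*kB*T = 7904*1.381e-23*1594.6 = 1.741e-16
Step 3: U = 3.5 * 1.741e-16 = 6.092e-16 J

6.092e-16


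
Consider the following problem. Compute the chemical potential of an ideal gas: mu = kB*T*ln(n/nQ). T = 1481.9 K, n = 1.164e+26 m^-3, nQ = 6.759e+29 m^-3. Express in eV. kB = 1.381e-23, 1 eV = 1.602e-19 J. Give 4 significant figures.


Step 1: n/nQ = 1.164e+26/6.759e+29 = 0.0001722
Step 2: ln(n/nQ) = -8.667
Step 3: mu = kB*T*ln(n/nQ) = 2.047e-20*-8.667 = -1.774e-19 J
Step 4: Convert to eV: -1.774e-19/1.602e-19 = -1.107 eV

-1.107


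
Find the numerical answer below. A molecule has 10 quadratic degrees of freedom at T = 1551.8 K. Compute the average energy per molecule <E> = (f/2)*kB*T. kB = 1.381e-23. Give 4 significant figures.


Step 1: f/2 = 10/2 = 5
Step 2: kB*T = 1.381e-23 * 1551.8 = 2.143e-20
Step 3: <E> = 5 * 2.143e-20 = 1.072e-19 J

1.072e-19


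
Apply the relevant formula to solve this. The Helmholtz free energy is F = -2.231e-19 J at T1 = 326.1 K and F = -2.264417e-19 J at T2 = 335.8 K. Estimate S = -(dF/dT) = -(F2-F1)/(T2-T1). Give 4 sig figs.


Step 1: dF = F2 - F1 = -2.264417e-19 - (-2.231e-19) = -3.3417e-21 J
Step 2: dT = T2 - T1 = 335.8 - 326.1 = 9.7 K
Step 3: S = -dF/dT = -(-3.3417e-21)/9.7 = 3.445e-22 J/K

3.445e-22


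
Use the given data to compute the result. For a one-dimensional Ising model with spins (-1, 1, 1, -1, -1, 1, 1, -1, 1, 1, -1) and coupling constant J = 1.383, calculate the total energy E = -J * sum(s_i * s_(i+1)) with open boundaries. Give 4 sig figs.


Step 1: Nearest-neighbor products: -1, 1, -1, 1, -1, 1, -1, -1, 1, -1
Step 2: Sum of products = -2
Step 3: E = -1.383 * -2 = 2.766

2.766


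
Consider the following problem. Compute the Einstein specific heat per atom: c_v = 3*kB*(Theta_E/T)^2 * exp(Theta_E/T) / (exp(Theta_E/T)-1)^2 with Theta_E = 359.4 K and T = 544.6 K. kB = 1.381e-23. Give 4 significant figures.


Step 1: x = Theta_E/T = 359.4/544.6 = 0.6599
Step 2: x^2 = 0.4355
Step 3: exp(x) = 1.935
Step 4: c_v = 3*1.381e-23*0.4355*1.935/(1.935-1)^2 = 3.996e-23

3.996e-23


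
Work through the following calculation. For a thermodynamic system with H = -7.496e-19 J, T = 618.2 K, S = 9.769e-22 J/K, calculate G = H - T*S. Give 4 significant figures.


Step 1: T*S = 618.2 * 9.769e-22 = 6.039e-19 J
Step 2: G = H - T*S = -7.496e-19 - 6.039e-19
Step 3: G = -1.354e-18 J

-1.354e-18


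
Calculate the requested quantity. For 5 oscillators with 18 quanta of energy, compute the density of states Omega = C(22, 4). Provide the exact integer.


Step 1: Use binomial coefficient C(22, 4)
Step 2: Numerator = 22! / 18!
Step 3: Denominator = 4!
Step 4: Omega = 7315

7315


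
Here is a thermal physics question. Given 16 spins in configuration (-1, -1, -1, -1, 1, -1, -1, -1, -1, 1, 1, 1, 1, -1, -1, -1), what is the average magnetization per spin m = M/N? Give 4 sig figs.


Step 1: Count up spins (+1): 5, down spins (-1): 11
Step 2: Total magnetization M = 5 - 11 = -6
Step 3: m = M/N = -6/16 = -0.375

-0.375


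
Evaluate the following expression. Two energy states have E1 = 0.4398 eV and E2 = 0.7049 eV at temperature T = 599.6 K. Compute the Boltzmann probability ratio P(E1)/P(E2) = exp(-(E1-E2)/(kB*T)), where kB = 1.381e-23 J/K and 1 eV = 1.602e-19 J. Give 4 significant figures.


Step 1: Compute energy difference dE = E1 - E2 = 0.4398 - 0.7049 = -0.2651 eV
Step 2: Convert to Joules: dE_J = -0.2651 * 1.602e-19 = -4.247e-20 J
Step 3: Compute exponent = -dE_J / (kB * T) = -(-4.247e-20) / (1.381e-23 * 599.6) = 5.129
Step 4: P(E1)/P(E2) = exp(5.129) = 168.8

168.8


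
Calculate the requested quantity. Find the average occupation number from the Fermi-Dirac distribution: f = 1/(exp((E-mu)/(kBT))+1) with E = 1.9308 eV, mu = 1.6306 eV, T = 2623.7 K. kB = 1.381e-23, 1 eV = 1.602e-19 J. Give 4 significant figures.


Step 1: (E - mu) = 1.9308 - 1.6306 = 0.3002 eV
Step 2: Convert: (E-mu)*eV = 4.809e-20 J
Step 3: x = (E-mu)*eV/(kB*T) = 1.327
Step 4: f = 1/(exp(1.327)+1) = 0.2096

0.2096


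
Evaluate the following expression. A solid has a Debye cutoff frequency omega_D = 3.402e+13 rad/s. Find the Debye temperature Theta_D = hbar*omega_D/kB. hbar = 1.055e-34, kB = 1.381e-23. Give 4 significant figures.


Step 1: hbar*omega_D = 1.055e-34 * 3.402e+13 = 3.589e-21 J
Step 2: Theta_D = 3.589e-21 / 1.381e-23
Step 3: Theta_D = 259.9 K

259.9


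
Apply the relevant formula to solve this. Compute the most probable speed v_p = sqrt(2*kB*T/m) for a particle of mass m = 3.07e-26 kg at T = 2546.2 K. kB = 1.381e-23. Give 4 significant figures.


Step 1: Numerator = 2*kB*T = 2*1.381e-23*2546.2 = 7.033e-20
Step 2: Ratio = 7.033e-20 / 3.07e-26 = 2.291e+06
Step 3: v_p = sqrt(2.291e+06) = 1514 m/s

1514


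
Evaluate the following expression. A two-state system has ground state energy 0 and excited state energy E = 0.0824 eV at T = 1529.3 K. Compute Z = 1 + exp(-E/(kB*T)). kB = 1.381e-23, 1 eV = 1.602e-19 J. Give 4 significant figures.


Step 1: Compute beta*E = E*eV/(kB*T) = 0.0824*1.602e-19/(1.381e-23*1529.3) = 0.625
Step 2: exp(-beta*E) = exp(-0.625) = 0.5352
Step 3: Z = 1 + 0.5352 = 1.535

1.535


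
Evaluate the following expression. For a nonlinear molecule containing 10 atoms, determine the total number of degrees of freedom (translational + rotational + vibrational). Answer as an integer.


Step 1: Translational DOF = 3
Step 2: Rotational DOF (nonlinear) = 3
Step 3: Vibrational DOF = 3*10 - 6 = 24
Step 4: Total = 3 + 3 + 24 = 30

30


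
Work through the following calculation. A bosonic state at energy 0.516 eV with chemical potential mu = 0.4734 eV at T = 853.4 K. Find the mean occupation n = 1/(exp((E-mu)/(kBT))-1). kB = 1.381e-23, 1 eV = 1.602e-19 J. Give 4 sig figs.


Step 1: (E - mu) = 0.0426 eV
Step 2: x = (E-mu)*eV/(kB*T) = 0.0426*1.602e-19/(1.381e-23*853.4) = 0.5791
Step 3: exp(x) = 1.784
Step 4: n = 1/(exp(x)-1) = 1.275

1.275


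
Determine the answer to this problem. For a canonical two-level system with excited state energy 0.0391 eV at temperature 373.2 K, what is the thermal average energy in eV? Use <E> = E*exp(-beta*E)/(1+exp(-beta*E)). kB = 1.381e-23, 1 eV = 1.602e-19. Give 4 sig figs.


Step 1: beta*E = 0.0391*1.602e-19/(1.381e-23*373.2) = 1.215
Step 2: exp(-beta*E) = 0.2966
Step 3: <E> = 0.0391*0.2966/(1+0.2966) = 0.008944 eV

0.008944


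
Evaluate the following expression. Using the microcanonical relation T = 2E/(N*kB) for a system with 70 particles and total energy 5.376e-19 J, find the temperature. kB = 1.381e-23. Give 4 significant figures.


Step 1: Numerator = 2*E = 2*5.376e-19 = 1.075e-18 J
Step 2: Denominator = N*kB = 70*1.381e-23 = 9.667e-22
Step 3: T = 1.075e-18 / 9.667e-22 = 1112 K

1112


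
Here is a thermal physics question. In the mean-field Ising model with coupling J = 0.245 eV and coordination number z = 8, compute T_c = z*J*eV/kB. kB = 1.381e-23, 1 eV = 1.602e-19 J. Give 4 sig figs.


Step 1: z*J = 8*0.245 = 1.96 eV
Step 2: Convert to Joules: 1.96*1.602e-19 = 3.14e-19 J
Step 3: T_c = 3.14e-19 / 1.381e-23 = 2.274e+04 K

2.274e+04


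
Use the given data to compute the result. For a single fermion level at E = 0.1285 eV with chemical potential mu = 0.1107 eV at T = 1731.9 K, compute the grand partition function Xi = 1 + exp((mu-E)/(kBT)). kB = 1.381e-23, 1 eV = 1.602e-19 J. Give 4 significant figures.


Step 1: (mu - E) = 0.1107 - 0.1285 = -0.0178 eV
Step 2: x = (mu-E)*eV/(kB*T) = -0.0178*1.602e-19/(1.381e-23*1731.9) = -0.1192
Step 3: exp(x) = 0.8876
Step 4: Xi = 1 + 0.8876 = 1.888

1.888


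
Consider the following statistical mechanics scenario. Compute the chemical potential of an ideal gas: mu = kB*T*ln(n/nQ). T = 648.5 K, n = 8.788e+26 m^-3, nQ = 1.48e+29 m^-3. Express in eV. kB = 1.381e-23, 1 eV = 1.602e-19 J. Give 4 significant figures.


Step 1: n/nQ = 8.788e+26/1.48e+29 = 0.005938
Step 2: ln(n/nQ) = -5.126
Step 3: mu = kB*T*ln(n/nQ) = 8.956e-21*-5.126 = -4.591e-20 J
Step 4: Convert to eV: -4.591e-20/1.602e-19 = -0.2866 eV

-0.2866


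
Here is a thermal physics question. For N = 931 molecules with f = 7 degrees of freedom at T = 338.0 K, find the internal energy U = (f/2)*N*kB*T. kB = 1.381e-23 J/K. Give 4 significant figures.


Step 1: f/2 = 7/2 = 3.5
Step 2: N*kB*T = 931*1.381e-23*338.0 = 4.346e-18
Step 3: U = 3.5 * 4.346e-18 = 1.521e-17 J

1.521e-17


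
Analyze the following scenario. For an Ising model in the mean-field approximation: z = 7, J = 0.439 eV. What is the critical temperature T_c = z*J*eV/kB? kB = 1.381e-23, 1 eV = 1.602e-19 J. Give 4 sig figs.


Step 1: z*J = 7*0.439 = 3.073 eV
Step 2: Convert to Joules: 3.073*1.602e-19 = 4.923e-19 J
Step 3: T_c = 4.923e-19 / 1.381e-23 = 3.565e+04 K

3.565e+04


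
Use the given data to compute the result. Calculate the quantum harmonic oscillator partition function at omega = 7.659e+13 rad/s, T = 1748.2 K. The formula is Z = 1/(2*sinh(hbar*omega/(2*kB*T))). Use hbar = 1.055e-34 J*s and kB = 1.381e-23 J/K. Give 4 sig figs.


Step 1: Compute x = hbar*omega/(kB*T) = 1.055e-34*7.659e+13/(1.381e-23*1748.2) = 0.3347
Step 2: x/2 = 0.1673
Step 3: sinh(x/2) = 0.1681
Step 4: Z = 1/(2*0.1681) = 2.974

2.974


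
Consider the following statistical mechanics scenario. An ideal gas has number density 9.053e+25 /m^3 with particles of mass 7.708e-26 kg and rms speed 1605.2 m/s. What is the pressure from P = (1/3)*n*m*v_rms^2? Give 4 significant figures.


Step 1: v_rms^2 = 1605.2^2 = 2.577e+06
Step 2: n*m = 9.053e+25*7.708e-26 = 6.978
Step 3: P = (1/3)*6.978*2.577e+06 = 5.993e+06 Pa

5.993e+06


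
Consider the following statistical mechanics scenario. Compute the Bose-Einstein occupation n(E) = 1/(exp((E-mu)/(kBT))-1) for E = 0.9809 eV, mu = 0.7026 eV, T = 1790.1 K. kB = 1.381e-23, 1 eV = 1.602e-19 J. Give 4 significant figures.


Step 1: (E - mu) = 0.2783 eV
Step 2: x = (E-mu)*eV/(kB*T) = 0.2783*1.602e-19/(1.381e-23*1790.1) = 1.803
Step 3: exp(x) = 6.071
Step 4: n = 1/(exp(x)-1) = 0.1972

0.1972
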